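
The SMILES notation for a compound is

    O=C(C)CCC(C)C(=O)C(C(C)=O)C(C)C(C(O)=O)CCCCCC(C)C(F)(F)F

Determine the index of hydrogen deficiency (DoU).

Molecular formula: C22H35F3O5.
DoU = (2C + 2 + N − H − X) / 2, where X is the halogen count and O/S are ignored.
    = (2·22 + 2 + 0 − 35 − 3) / 2 = 8 / 2 = 4.

4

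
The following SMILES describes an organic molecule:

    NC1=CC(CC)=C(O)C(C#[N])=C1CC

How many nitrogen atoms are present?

2

Scan the SMILES for N atoms (remember two-letter symbols like Cl and Br are single atoms).
Nitrogen count: 2.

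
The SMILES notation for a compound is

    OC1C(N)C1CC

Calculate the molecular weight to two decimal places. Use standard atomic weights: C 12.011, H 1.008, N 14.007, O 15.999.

First, the molecular formula is C5H11NO (counting implicit H from valence).
  C: 5 × 12.011 = 60.055
  H: 11 × 1.008 = 11.088
  N: 1 × 14.007 = 14.007
  O: 1 × 15.999 = 15.999
Sum: 5×12.011 + 11×1.008 + 1×14.007 + 1×15.999 = 101.149 → 101.15 g/mol.

101.15 g/mol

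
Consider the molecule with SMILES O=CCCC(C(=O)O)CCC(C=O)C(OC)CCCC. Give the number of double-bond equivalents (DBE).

Degree of unsaturation = (number of rings) + (number of π bonds).
Ring closures in the SMILES: 0.
π bonds: 3 double bonds (each 1 DoU) → 3 DoU from unsaturation.
Total DoU = 0 + 3 = 3.

3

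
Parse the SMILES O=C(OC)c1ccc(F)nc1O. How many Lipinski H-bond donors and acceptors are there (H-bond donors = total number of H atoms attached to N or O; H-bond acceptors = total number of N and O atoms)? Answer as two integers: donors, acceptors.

Donors: find every N or O and count the H atoms it carries.
  atom 1 (O): bond orders sum to 2 → 0 H
  atom 3 (O): bond orders sum to 2 → 0 H
  atom 10 (N): bond orders sum to 3 → 0 H
  atom 12 (O): bond orders sum to 1 → 1 H
Lipinski HBD = 1.
Acceptors: N atoms = 1, O atoms = 3 → HBA = 4.

1, 4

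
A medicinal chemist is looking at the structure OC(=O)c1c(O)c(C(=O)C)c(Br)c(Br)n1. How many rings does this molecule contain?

In SMILES, each pair of matching ring-closure digits denotes one ring-closing bond; the number of such bonds equals the number of independent rings.
Ring-closure bonds here: 1.

1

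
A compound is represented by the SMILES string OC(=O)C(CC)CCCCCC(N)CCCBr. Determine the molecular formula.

Walk through each heavy atom and fill implicit hydrogens from standard valence (C 4, N 3, O 2, S 2, halogen 1):
  atom 1: O, bond orders sum to 1 (valence 2) → 1 H
  atom 2: C, bond orders sum to 4 (valence 4) → 0 H
  atom 3: O, bond orders sum to 2 (valence 2) → 0 H
  atom 4: C, bond orders sum to 3 (valence 4) → 1 H
  atom 5: C, bond orders sum to 2 (valence 4) → 2 H
  atom 6: C, bond orders sum to 1 (valence 4) → 3 H
  atom 7: C, bond orders sum to 2 (valence 4) → 2 H
  atom 8: C, bond orders sum to 2 (valence 4) → 2 H
  atom 9: C, bond orders sum to 2 (valence 4) → 2 H
  atom 10: C, bond orders sum to 2 (valence 4) → 2 H
  atom 11: C, bond orders sum to 2 (valence 4) → 2 H
  atom 12: C, bond orders sum to 3 (valence 4) → 1 H
  atom 13: N, bond orders sum to 1 (valence 3) → 2 H
  atom 14: C, bond orders sum to 2 (valence 4) → 2 H
  atom 15: C, bond orders sum to 2 (valence 4) → 2 H
  atom 16: C, bond orders sum to 2 (valence 4) → 2 H
  atom 17: Br (halogen, monovalent) → 0 H
Totals → C:13, H:26, Br:1, N:1, O:2.

C13H26BrNO2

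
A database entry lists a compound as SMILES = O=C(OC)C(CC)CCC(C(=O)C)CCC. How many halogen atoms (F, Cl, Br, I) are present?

Scan the SMILES for the halogen motif — none present.
Groups that are present: 1 ester, 1 ketone.

0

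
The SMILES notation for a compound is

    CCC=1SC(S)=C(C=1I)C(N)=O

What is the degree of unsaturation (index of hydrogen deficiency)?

Molecular formula: C7H8INOS2.
DoU = (2C + 2 + N − H − X) / 2, where X is the halogen count and O/S are ignored.
    = (2·7 + 2 + 1 − 8 − 1) / 2 = 8 / 2 = 4.

4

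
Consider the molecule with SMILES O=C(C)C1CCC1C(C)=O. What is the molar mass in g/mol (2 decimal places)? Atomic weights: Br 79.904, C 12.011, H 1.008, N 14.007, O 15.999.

First, the molecular formula is C8H12O2 (counting implicit H from valence).
  C: 8 × 12.011 = 96.088
  H: 12 × 1.008 = 12.096
  O: 2 × 15.999 = 31.998
Sum: 8×12.011 + 12×1.008 + 2×15.999 = 140.182 → 140.18 g/mol.

140.18 g/mol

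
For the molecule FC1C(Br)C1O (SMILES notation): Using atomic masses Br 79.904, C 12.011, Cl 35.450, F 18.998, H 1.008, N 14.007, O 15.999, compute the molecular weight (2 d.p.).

154.97 g/mol

First, the molecular formula is C3H4BrFO (counting implicit H from valence).
  Br: 1 × 79.904 = 79.904
  C: 3 × 12.011 = 36.033
  F: 1 × 18.998 = 18.998
  H: 4 × 1.008 = 4.032
  O: 1 × 15.999 = 15.999
Sum: 1×79.904 + 3×12.011 + 1×18.998 + 4×1.008 + 1×15.999 = 154.966 → 154.97 g/mol.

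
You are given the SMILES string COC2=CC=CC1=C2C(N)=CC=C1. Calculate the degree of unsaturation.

Degree of unsaturation = (number of rings) + (number of π bonds).
Ring closures in the SMILES: 2.
π bonds: 5 double bonds (each 1 DoU) → 5 DoU from unsaturation.
Total DoU = 2 + 5 = 7.

7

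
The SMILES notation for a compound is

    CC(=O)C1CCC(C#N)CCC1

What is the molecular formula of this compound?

C10H15NO

Walk through each heavy atom and fill implicit hydrogens from standard valence (C 4, N 3, O 2, S 2, halogen 1):
  atom 1: C, bond orders sum to 1 (valence 4) → 3 H
  atom 2: C, bond orders sum to 4 (valence 4) → 0 H
  atom 3: O, bond orders sum to 2 (valence 2) → 0 H
  atom 4: C, bond orders sum to 3 (valence 4) → 1 H
  atom 5: C, bond orders sum to 2 (valence 4) → 2 H
  atom 6: C, bond orders sum to 2 (valence 4) → 2 H
  atom 7: C, bond orders sum to 3 (valence 4) → 1 H
  atom 8: C, bond orders sum to 4 (valence 4) → 0 H
  atom 9: N, bond orders sum to 3 (valence 3) → 0 H
  atom 10: C, bond orders sum to 2 (valence 4) → 2 H
  atom 11: C, bond orders sum to 2 (valence 4) → 2 H
  atom 12: C, bond orders sum to 2 (valence 4) → 2 H
Totals → C:10, H:15, N:1, O:1.
In Hill order: C10H15NO.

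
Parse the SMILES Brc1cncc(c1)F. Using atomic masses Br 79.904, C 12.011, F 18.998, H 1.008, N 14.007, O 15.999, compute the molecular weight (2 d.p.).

175.99 g/mol

First, the molecular formula is C5H3BrFN (counting implicit H from valence).
  Br: 1 × 79.904 = 79.904
  C: 5 × 12.011 = 60.055
  F: 1 × 18.998 = 18.998
  H: 3 × 1.008 = 3.024
  N: 1 × 14.007 = 14.007
Sum: 1×79.904 + 5×12.011 + 1×18.998 + 3×1.008 + 1×14.007 = 175.988 → 175.99 g/mol.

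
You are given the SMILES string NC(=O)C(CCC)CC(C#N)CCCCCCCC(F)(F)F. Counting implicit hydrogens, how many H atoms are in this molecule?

27

Walk through each heavy atom and fill implicit hydrogens from standard valence (C 4, N 3, O 2, S 2, halogen 1):
  atom 1: N, bond orders sum to 1 (valence 3) → 2 H
  atom 2: C, bond orders sum to 4 (valence 4) → 0 H
  atom 3: O, bond orders sum to 2 (valence 2) → 0 H
  atom 4: C, bond orders sum to 3 (valence 4) → 1 H
  atom 5: C, bond orders sum to 2 (valence 4) → 2 H
  atom 6: C, bond orders sum to 2 (valence 4) → 2 H
  atom 7: C, bond orders sum to 1 (valence 4) → 3 H
  atom 8: C, bond orders sum to 2 (valence 4) → 2 H
  atom 9: C, bond orders sum to 3 (valence 4) → 1 H
  atom 10: C, bond orders sum to 4 (valence 4) → 0 H
  atom 11: N, bond orders sum to 3 (valence 3) → 0 H
  atom 12: C, bond orders sum to 2 (valence 4) → 2 H
  atom 13: C, bond orders sum to 2 (valence 4) → 2 H
  atom 14: C, bond orders sum to 2 (valence 4) → 2 H
  atom 15: C, bond orders sum to 2 (valence 4) → 2 H
  atom 16: C, bond orders sum to 2 (valence 4) → 2 H
  atom 17: C, bond orders sum to 2 (valence 4) → 2 H
  atom 18: C, bond orders sum to 2 (valence 4) → 2 H
  atom 19: C, bond orders sum to 4 (valence 4) → 0 H
  atom 20: F (halogen, monovalent) → 0 H
  atom 21: F (halogen, monovalent) → 0 H
  atom 22: F (halogen, monovalent) → 0 H
Total hydrogens: 27.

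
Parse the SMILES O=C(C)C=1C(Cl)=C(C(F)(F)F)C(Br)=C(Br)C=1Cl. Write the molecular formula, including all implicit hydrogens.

C9H3Br2Cl2F3O

Walk through each heavy atom and fill implicit hydrogens from standard valence (C 4, N 3, O 2, S 2, halogen 1):
  atom 1: O, bond orders sum to 2 (valence 2) → 0 H
  atom 2: C, bond orders sum to 4 (valence 4) → 0 H
  atom 3: C, bond orders sum to 1 (valence 4) → 3 H
  atom 4: C, bond orders sum to 4 (valence 4) → 0 H
  atom 5: C, bond orders sum to 4 (valence 4) → 0 H
  atom 6: Cl (halogen, monovalent) → 0 H
  atom 7: C, bond orders sum to 4 (valence 4) → 0 H
  atom 8: C, bond orders sum to 4 (valence 4) → 0 H
  atom 9: F (halogen, monovalent) → 0 H
  atom 10: F (halogen, monovalent) → 0 H
  atom 11: F (halogen, monovalent) → 0 H
  atom 12: C, bond orders sum to 4 (valence 4) → 0 H
  atom 13: Br (halogen, monovalent) → 0 H
  atom 14: C, bond orders sum to 4 (valence 4) → 0 H
  atom 15: Br (halogen, monovalent) → 0 H
  atom 16: C, bond orders sum to 4 (valence 4) → 0 H
  atom 17: Cl (halogen, monovalent) → 0 H
Totals → C:9, H:3, Br:2, Cl:2, F:3, O:1.
In Hill order: C9H3Br2Cl2F3O.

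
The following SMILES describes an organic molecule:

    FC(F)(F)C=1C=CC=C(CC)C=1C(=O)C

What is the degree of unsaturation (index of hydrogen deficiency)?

Molecular formula: C11H11F3O.
DoU = (2C + 2 + N − H − X) / 2, where X is the halogen count and O/S are ignored.
    = (2·11 + 2 + 0 − 11 − 3) / 2 = 10 / 2 = 5.

5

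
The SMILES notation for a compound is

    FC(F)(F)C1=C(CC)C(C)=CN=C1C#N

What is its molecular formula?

C10H9F3N2

Walk through each heavy atom and fill implicit hydrogens from standard valence (C 4, N 3, O 2, S 2, halogen 1):
  atom 1: F (halogen, monovalent) → 0 H
  atom 2: C, bond orders sum to 4 (valence 4) → 0 H
  atom 3: F (halogen, monovalent) → 0 H
  atom 4: F (halogen, monovalent) → 0 H
  atom 5: C, bond orders sum to 4 (valence 4) → 0 H
  atom 6: C, bond orders sum to 4 (valence 4) → 0 H
  atom 7: C, bond orders sum to 2 (valence 4) → 2 H
  atom 8: C, bond orders sum to 1 (valence 4) → 3 H
  atom 9: C, bond orders sum to 4 (valence 4) → 0 H
  atom 10: C, bond orders sum to 1 (valence 4) → 3 H
  atom 11: C, bond orders sum to 3 (valence 4) → 1 H
  atom 12: N, bond orders sum to 3 (valence 3) → 0 H
  atom 13: C, bond orders sum to 4 (valence 4) → 0 H
  atom 14: C, bond orders sum to 4 (valence 4) → 0 H
  atom 15: N, bond orders sum to 3 (valence 3) → 0 H
Totals → C:10, H:9, F:3, N:2.
In Hill order: C10H9F3N2.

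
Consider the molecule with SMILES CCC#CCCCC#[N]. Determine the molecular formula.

C8H11N

Walk through each heavy atom and fill implicit hydrogens from standard valence (C 4, N 3, O 2, S 2, halogen 1):
  atom 1: C, bond orders sum to 1 (valence 4) → 3 H
  atom 2: C, bond orders sum to 2 (valence 4) → 2 H
  atom 3: C, bond orders sum to 4 (valence 4) → 0 H
  atom 4: C, bond orders sum to 4 (valence 4) → 0 H
  atom 5: C, bond orders sum to 2 (valence 4) → 2 H
  atom 6: C, bond orders sum to 2 (valence 4) → 2 H
  atom 7: C, bond orders sum to 2 (valence 4) → 2 H
  atom 8: C, bond orders sum to 4 (valence 4) → 0 H
  atom 9: N with explicit H count 0
Totals → C:8, H:11, N:1.
In Hill order: C8H11N.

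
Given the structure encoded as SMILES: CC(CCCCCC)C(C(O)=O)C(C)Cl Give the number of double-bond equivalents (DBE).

1

Molecular formula: C12H23ClO2.
DoU = (2C + 2 + N − H − X) / 2, where X is the halogen count and O/S are ignored.
    = (2·12 + 2 + 0 − 23 − 1) / 2 = 2 / 2 = 1.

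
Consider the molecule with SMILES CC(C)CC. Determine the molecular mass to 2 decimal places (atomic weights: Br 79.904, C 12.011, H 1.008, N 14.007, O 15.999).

72.15 g/mol

First, the molecular formula is C5H12 (counting implicit H from valence).
  C: 5 × 12.011 = 60.055
  H: 12 × 1.008 = 12.096
Sum: 5×12.011 + 12×1.008 = 72.151 → 72.15 g/mol.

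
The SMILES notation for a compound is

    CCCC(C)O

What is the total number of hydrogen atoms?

Walk through each heavy atom and fill implicit hydrogens from standard valence (C 4, N 3, O 2, S 2, halogen 1):
  atom 1: C, bond orders sum to 1 (valence 4) → 3 H
  atom 2: C, bond orders sum to 2 (valence 4) → 2 H
  atom 3: C, bond orders sum to 2 (valence 4) → 2 H
  atom 4: C, bond orders sum to 3 (valence 4) → 1 H
  atom 5: C, bond orders sum to 1 (valence 4) → 3 H
  atom 6: O, bond orders sum to 1 (valence 2) → 1 H
Total hydrogens: 12.

12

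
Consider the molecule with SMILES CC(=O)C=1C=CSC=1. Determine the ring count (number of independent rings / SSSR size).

In SMILES, each pair of matching ring-closure digits denotes one ring-closing bond; the number of such bonds equals the number of independent rings.
Ring-closure bonds here: 1.

1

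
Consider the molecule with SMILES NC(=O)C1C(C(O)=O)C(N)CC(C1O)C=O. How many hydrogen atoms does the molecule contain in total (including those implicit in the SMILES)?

14

Walk through each heavy atom and fill implicit hydrogens from standard valence (C 4, N 3, O 2, S 2, halogen 1):
  atom 1: N, bond orders sum to 1 (valence 3) → 2 H
  atom 2: C, bond orders sum to 4 (valence 4) → 0 H
  atom 3: O, bond orders sum to 2 (valence 2) → 0 H
  atom 4: C, bond orders sum to 3 (valence 4) → 1 H
  atom 5: C, bond orders sum to 3 (valence 4) → 1 H
  atom 6: C, bond orders sum to 4 (valence 4) → 0 H
  atom 7: O, bond orders sum to 1 (valence 2) → 1 H
  atom 8: O, bond orders sum to 2 (valence 2) → 0 H
  atom 9: C, bond orders sum to 3 (valence 4) → 1 H
  atom 10: N, bond orders sum to 1 (valence 3) → 2 H
  atom 11: C, bond orders sum to 2 (valence 4) → 2 H
  atom 12: C, bond orders sum to 3 (valence 4) → 1 H
  atom 13: C, bond orders sum to 3 (valence 4) → 1 H
  atom 14: O, bond orders sum to 1 (valence 2) → 1 H
  atom 15: C, bond orders sum to 3 (valence 4) → 1 H
  atom 16: O, bond orders sum to 2 (valence 2) → 0 H
Total hydrogens: 14.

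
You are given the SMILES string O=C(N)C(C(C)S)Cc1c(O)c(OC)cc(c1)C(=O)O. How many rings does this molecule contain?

1

In SMILES, each pair of matching ring-closure digits denotes one ring-closing bond; the number of such bonds equals the number of independent rings.
Ring-closure bonds here: 1.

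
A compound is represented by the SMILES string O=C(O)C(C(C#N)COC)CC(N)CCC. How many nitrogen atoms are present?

Scan the SMILES for N atoms (remember two-letter symbols like Cl and Br are single atoms).
Nitrogen count: 2.

2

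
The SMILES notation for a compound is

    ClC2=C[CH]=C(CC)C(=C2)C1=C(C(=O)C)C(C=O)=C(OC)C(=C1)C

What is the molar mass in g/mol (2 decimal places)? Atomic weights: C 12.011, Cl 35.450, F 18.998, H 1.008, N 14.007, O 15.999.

330.81 g/mol

First, the molecular formula is C19H19ClO3 (counting implicit H from valence).
  C: 19 × 12.011 = 228.209
  Cl: 1 × 35.450 = 35.450
  H: 19 × 1.008 = 19.152
  O: 3 × 15.999 = 47.997
Sum: 19×12.011 + 1×35.450 + 19×1.008 + 3×15.999 = 330.808 → 330.81 g/mol.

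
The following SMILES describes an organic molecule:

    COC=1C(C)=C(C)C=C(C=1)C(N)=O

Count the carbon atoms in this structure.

Count every carbon token in the SMILES (each C, including those in ring-closure positions and inside branches).
Carbon count: 10.

10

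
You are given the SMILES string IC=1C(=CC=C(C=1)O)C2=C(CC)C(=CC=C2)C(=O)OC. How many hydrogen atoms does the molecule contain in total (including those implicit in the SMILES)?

Walk through each heavy atom and fill implicit hydrogens from standard valence (C 4, N 3, O 2, S 2, halogen 1):
  atom 1: I (halogen, monovalent) → 0 H
  atom 2: C, bond orders sum to 4 (valence 4) → 0 H
  atom 3: C, bond orders sum to 4 (valence 4) → 0 H
  atom 4: C, bond orders sum to 3 (valence 4) → 1 H
  atom 5: C, bond orders sum to 3 (valence 4) → 1 H
  atom 6: C, bond orders sum to 4 (valence 4) → 0 H
  atom 7: C, bond orders sum to 3 (valence 4) → 1 H
  atom 8: O, bond orders sum to 1 (valence 2) → 1 H
  atom 9: C, bond orders sum to 4 (valence 4) → 0 H
  atom 10: C, bond orders sum to 4 (valence 4) → 0 H
  atom 11: C, bond orders sum to 2 (valence 4) → 2 H
  atom 12: C, bond orders sum to 1 (valence 4) → 3 H
  atom 13: C, bond orders sum to 4 (valence 4) → 0 H
  atom 14: C, bond orders sum to 3 (valence 4) → 1 H
  atom 15: C, bond orders sum to 3 (valence 4) → 1 H
  atom 16: C, bond orders sum to 3 (valence 4) → 1 H
  atom 17: C, bond orders sum to 4 (valence 4) → 0 H
  atom 18: O, bond orders sum to 2 (valence 2) → 0 H
  atom 19: O, bond orders sum to 2 (valence 2) → 0 H
  atom 20: C, bond orders sum to 1 (valence 4) → 3 H
Total hydrogens: 15.

15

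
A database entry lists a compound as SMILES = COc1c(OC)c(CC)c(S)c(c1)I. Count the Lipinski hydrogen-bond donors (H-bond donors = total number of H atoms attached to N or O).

Donors: find every N or O and count the H atoms it carries.
  atom 2 (O): bond orders sum to 2 → 0 H
  atom 5 (O): bond orders sum to 2 → 0 H
Lipinski HBD = 0.

0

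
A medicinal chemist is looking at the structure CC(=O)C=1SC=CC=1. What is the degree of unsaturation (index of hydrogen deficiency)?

4

Degree of unsaturation = (number of rings) + (number of π bonds).
Ring closures in the SMILES: 1.
π bonds: 3 double bonds (each 1 DoU) → 3 DoU from unsaturation.
Total DoU = 1 + 3 = 4.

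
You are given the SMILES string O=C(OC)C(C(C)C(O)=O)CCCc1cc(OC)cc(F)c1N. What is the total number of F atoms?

1

Scan the SMILES for F atoms (remember two-letter symbols like Cl and Br are single atoms).
Fluorine count: 1.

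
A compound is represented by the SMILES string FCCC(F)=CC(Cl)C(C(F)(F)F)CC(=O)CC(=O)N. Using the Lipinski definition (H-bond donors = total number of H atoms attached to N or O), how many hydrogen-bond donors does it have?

2

Donors: find every N or O and count the H atoms it carries.
  atom 16 (O): bond orders sum to 2 → 0 H
  atom 19 (O): bond orders sum to 2 → 0 H
  atom 20 (N): bond orders sum to 1 → 2 H
Lipinski HBD = 2.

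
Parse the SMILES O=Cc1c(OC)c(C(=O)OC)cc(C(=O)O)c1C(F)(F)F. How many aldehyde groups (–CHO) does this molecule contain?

1

The aldehyde motif appears at heavy-atom position 2 in the SMILES.
Other groups present: 1 carboxylic acid, 1 ester, 1 ether.
Aldehyde count: 1.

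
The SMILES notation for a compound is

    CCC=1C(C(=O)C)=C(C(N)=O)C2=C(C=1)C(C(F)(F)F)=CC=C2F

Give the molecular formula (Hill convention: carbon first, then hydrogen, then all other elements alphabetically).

Walk through each heavy atom and fill implicit hydrogens from standard valence (C 4, N 3, O 2, S 2, halogen 1):
  atom 1: C, bond orders sum to 1 (valence 4) → 3 H
  atom 2: C, bond orders sum to 2 (valence 4) → 2 H
  atom 3: C, bond orders sum to 4 (valence 4) → 0 H
  atom 4: C, bond orders sum to 4 (valence 4) → 0 H
  atom 5: C, bond orders sum to 4 (valence 4) → 0 H
  atom 6: O, bond orders sum to 2 (valence 2) → 0 H
  atom 7: C, bond orders sum to 1 (valence 4) → 3 H
  atom 8: C, bond orders sum to 4 (valence 4) → 0 H
  atom 9: C, bond orders sum to 4 (valence 4) → 0 H
  atom 10: N, bond orders sum to 1 (valence 3) → 2 H
  atom 11: O, bond orders sum to 2 (valence 2) → 0 H
  atom 12: C, bond orders sum to 4 (valence 4) → 0 H
  atom 13: C, bond orders sum to 4 (valence 4) → 0 H
  atom 14: C, bond orders sum to 3 (valence 4) → 1 H
  atom 15: C, bond orders sum to 4 (valence 4) → 0 H
  atom 16: C, bond orders sum to 4 (valence 4) → 0 H
  atom 17: F (halogen, monovalent) → 0 H
  atom 18: F (halogen, monovalent) → 0 H
  atom 19: F (halogen, monovalent) → 0 H
  atom 20: C, bond orders sum to 3 (valence 4) → 1 H
  atom 21: C, bond orders sum to 3 (valence 4) → 1 H
  atom 22: C, bond orders sum to 4 (valence 4) → 0 H
  atom 23: F (halogen, monovalent) → 0 H
Totals → C:16, H:13, F:4, N:1, O:2.

C16H13F4NO2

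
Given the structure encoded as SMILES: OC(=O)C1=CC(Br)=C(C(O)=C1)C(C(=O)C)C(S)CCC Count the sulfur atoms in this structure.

Scan the SMILES for S atoms (remember two-letter symbols like Cl and Br are single atoms).
Sulfur count: 1.

1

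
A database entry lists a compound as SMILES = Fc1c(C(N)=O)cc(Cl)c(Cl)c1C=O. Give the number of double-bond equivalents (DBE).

Molecular formula: C8H4Cl2FNO2.
DoU = (2C + 2 + N − H − X) / 2, where X is the halogen count and O/S are ignored.
    = (2·8 + 2 + 1 − 4 − 3) / 2 = 12 / 2 = 6.

6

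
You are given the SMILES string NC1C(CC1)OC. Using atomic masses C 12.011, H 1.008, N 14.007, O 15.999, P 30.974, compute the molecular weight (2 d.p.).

101.15 g/mol

First, the molecular formula is C5H11NO (counting implicit H from valence).
  C: 5 × 12.011 = 60.055
  H: 11 × 1.008 = 11.088
  N: 1 × 14.007 = 14.007
  O: 1 × 15.999 = 15.999
Sum: 5×12.011 + 11×1.008 + 1×14.007 + 1×15.999 = 101.149 → 101.15 g/mol.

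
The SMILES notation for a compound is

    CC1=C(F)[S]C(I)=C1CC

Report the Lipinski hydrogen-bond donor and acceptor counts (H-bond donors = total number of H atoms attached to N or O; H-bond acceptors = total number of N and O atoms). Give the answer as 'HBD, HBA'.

Donors: find every N or O and count the H atoms it carries.
  (no N or O atoms present)
Lipinski HBD = 0.
Acceptors: N atoms = 0, O atoms = 0 → HBA = 0.

0, 0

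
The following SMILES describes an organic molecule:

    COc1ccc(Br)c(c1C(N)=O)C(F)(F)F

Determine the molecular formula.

C9H7BrF3NO2

Walk through each heavy atom and fill implicit hydrogens from standard valence (C 4, N 3, O 2, S 2, halogen 1); for lowercase aromatic atoms, an aromatic c carries 1 H when it has two neighbours and 0 H with three, and aromatic n carries 0 H:
  atom 1: C, bond orders sum to 1 (valence 4) → 3 H
  atom 2: O, bond orders sum to 2 (valence 2) → 0 H
  atom 3: aromatic c, 3 neighbours → 0 H
  atom 4: aromatic c, 2 neighbours → 1 H
  atom 5: aromatic c, 2 neighbours → 1 H
  atom 6: aromatic c, 3 neighbours → 0 H
  atom 7: Br (halogen, monovalent) → 0 H
  atom 8: aromatic c, 3 neighbours → 0 H
  atom 9: aromatic c, 3 neighbours → 0 H
  atom 10: C, bond orders sum to 4 (valence 4) → 0 H
  atom 11: N, bond orders sum to 1 (valence 3) → 2 H
  atom 12: O, bond orders sum to 2 (valence 2) → 0 H
  atom 13: C, bond orders sum to 4 (valence 4) → 0 H
  atom 14: F (halogen, monovalent) → 0 H
  atom 15: F (halogen, monovalent) → 0 H
  atom 16: F (halogen, monovalent) → 0 H
Totals → C:9, H:7, Br:1, F:3, N:1, O:2.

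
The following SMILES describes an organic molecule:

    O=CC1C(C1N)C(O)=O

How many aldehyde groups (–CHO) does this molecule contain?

The aldehyde motif appears at heavy-atom position 2 in the SMILES.
Other groups present: 1 carboxylic acid, 1 primary amine.
Aldehyde count: 1.

1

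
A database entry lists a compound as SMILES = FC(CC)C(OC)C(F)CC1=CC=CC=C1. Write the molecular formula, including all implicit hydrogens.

C13H18F2O

Walk through each heavy atom and fill implicit hydrogens from standard valence (C 4, N 3, O 2, S 2, halogen 1):
  atom 1: F (halogen, monovalent) → 0 H
  atom 2: C, bond orders sum to 3 (valence 4) → 1 H
  atom 3: C, bond orders sum to 2 (valence 4) → 2 H
  atom 4: C, bond orders sum to 1 (valence 4) → 3 H
  atom 5: C, bond orders sum to 3 (valence 4) → 1 H
  atom 6: O, bond orders sum to 2 (valence 2) → 0 H
  atom 7: C, bond orders sum to 1 (valence 4) → 3 H
  atom 8: C, bond orders sum to 3 (valence 4) → 1 H
  atom 9: F (halogen, monovalent) → 0 H
  atom 10: C, bond orders sum to 2 (valence 4) → 2 H
  atom 11: C, bond orders sum to 4 (valence 4) → 0 H
  atom 12: C, bond orders sum to 3 (valence 4) → 1 H
  atom 13: C, bond orders sum to 3 (valence 4) → 1 H
  atom 14: C, bond orders sum to 3 (valence 4) → 1 H
  atom 15: C, bond orders sum to 3 (valence 4) → 1 H
  atom 16: C, bond orders sum to 3 (valence 4) → 1 H
Totals → C:13, H:18, F:2, O:1.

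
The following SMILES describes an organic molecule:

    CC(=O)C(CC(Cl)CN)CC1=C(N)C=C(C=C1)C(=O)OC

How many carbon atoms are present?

Count every carbon token in the SMILES (each C, including those in ring-closure positions and inside branches).
Carbon count: 15.

15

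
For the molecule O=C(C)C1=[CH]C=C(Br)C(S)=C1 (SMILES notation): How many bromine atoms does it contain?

1

Scan the SMILES for Br atoms (remember two-letter symbols like Cl and Br are single atoms).
Bromine count: 1.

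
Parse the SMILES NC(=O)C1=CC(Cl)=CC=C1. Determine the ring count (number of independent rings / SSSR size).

In SMILES, each pair of matching ring-closure digits denotes one ring-closing bond; the number of such bonds equals the number of independent rings.
Ring-closure bonds here: 1.

1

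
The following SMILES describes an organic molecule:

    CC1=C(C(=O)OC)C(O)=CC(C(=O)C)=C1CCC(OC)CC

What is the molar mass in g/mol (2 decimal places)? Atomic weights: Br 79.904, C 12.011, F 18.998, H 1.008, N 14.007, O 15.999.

First, the molecular formula is C17H24O5 (counting implicit H from valence).
  C: 17 × 12.011 = 204.187
  H: 24 × 1.008 = 24.192
  O: 5 × 15.999 = 79.995
Sum: 17×12.011 + 24×1.008 + 5×15.999 = 308.374 → 308.37 g/mol.

308.37 g/mol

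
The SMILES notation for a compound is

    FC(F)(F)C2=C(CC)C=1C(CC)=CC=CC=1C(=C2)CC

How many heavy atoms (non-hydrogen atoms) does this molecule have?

Every atom symbol written in the SMILES (organic subset) is one heavy atom; implicit H are not written.
Heavy atoms by element → C:17, F:3.
Total: 20.

20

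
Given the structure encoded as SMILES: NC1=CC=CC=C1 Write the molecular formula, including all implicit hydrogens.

Walk through each heavy atom and fill implicit hydrogens from standard valence (C 4, N 3, O 2, S 2, halogen 1):
  atom 1: N, bond orders sum to 1 (valence 3) → 2 H
  atom 2: C, bond orders sum to 4 (valence 4) → 0 H
  atom 3: C, bond orders sum to 3 (valence 4) → 1 H
  atom 4: C, bond orders sum to 3 (valence 4) → 1 H
  atom 5: C, bond orders sum to 3 (valence 4) → 1 H
  atom 6: C, bond orders sum to 3 (valence 4) → 1 H
  atom 7: C, bond orders sum to 3 (valence 4) → 1 H
Totals → C:6, H:7, N:1.
In Hill order: C6H7N.

C6H7N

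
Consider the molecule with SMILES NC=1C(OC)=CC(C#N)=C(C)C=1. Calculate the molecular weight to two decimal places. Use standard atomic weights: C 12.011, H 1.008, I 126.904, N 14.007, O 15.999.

162.19 g/mol

First, the molecular formula is C9H10N2O (counting implicit H from valence).
  C: 9 × 12.011 = 108.099
  H: 10 × 1.008 = 10.080
  N: 2 × 14.007 = 28.014
  O: 1 × 15.999 = 15.999
Sum: 9×12.011 + 10×1.008 + 2×14.007 + 1×15.999 = 162.192 → 162.19 g/mol.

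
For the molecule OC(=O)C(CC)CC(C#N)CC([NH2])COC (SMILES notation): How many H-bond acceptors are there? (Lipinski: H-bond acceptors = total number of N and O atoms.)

N atoms: 2; O atoms: 3.
Lipinski HBA = 2 + 3 = 5.

5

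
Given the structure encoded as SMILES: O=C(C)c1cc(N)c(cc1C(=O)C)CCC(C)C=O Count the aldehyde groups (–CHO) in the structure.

The aldehyde motif appears at heavy-atom position 18 in the SMILES.
Other groups present: 2 ketone, 1 primary amine.
Aldehyde count: 1.

1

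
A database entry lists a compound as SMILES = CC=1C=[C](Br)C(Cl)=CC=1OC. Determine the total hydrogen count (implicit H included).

Walk through each heavy atom and fill implicit hydrogens from standard valence (C 4, N 3, O 2, S 2, halogen 1):
  atom 1: C, bond orders sum to 1 (valence 4) → 3 H
  atom 2: C, bond orders sum to 4 (valence 4) → 0 H
  atom 3: C, bond orders sum to 3 (valence 4) → 1 H
  atom 4: C with explicit H count 0
  atom 5: Br (halogen, monovalent) → 0 H
  atom 6: C, bond orders sum to 4 (valence 4) → 0 H
  atom 7: Cl (halogen, monovalent) → 0 H
  atom 8: C, bond orders sum to 3 (valence 4) → 1 H
  atom 9: C, bond orders sum to 4 (valence 4) → 0 H
  atom 10: O, bond orders sum to 2 (valence 2) → 0 H
  atom 11: C, bond orders sum to 1 (valence 4) → 3 H
Total hydrogens: 8.

8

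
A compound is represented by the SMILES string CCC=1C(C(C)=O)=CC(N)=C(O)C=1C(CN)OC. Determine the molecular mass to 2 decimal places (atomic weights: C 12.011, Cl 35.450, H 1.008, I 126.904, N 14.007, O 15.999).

First, the molecular formula is C13H20N2O3 (counting implicit H from valence).
  C: 13 × 12.011 = 156.143
  H: 20 × 1.008 = 20.160
  N: 2 × 14.007 = 28.014
  O: 3 × 15.999 = 47.997
Sum: 13×12.011 + 20×1.008 + 2×14.007 + 3×15.999 = 252.314 → 252.31 g/mol.

252.31 g/mol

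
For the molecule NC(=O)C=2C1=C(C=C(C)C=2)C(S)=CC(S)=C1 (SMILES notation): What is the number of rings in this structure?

In SMILES, each pair of matching ring-closure digits denotes one ring-closing bond; the number of such bonds equals the number of independent rings.
Ring-closure bonds here: 2.

2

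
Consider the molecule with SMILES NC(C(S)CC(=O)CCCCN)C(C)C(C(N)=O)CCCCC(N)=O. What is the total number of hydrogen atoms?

Walk through each heavy atom and fill implicit hydrogens from standard valence (C 4, N 3, O 2, S 2, halogen 1):
  atom 1: N, bond orders sum to 1 (valence 3) → 2 H
  atom 2: C, bond orders sum to 3 (valence 4) → 1 H
  atom 3: C, bond orders sum to 3 (valence 4) → 1 H
  atom 4: S, bond orders sum to 1 (valence 2) → 1 H
  atom 5: C, bond orders sum to 2 (valence 4) → 2 H
  atom 6: C, bond orders sum to 4 (valence 4) → 0 H
  atom 7: O, bond orders sum to 2 (valence 2) → 0 H
  atom 8: C, bond orders sum to 2 (valence 4) → 2 H
  atom 9: C, bond orders sum to 2 (valence 4) → 2 H
  atom 10: C, bond orders sum to 2 (valence 4) → 2 H
  atom 11: C, bond orders sum to 2 (valence 4) → 2 H
  atom 12: N, bond orders sum to 1 (valence 3) → 2 H
  atom 13: C, bond orders sum to 3 (valence 4) → 1 H
  atom 14: C, bond orders sum to 1 (valence 4) → 3 H
  atom 15: C, bond orders sum to 3 (valence 4) → 1 H
  atom 16: C, bond orders sum to 4 (valence 4) → 0 H
  atom 17: N, bond orders sum to 1 (valence 3) → 2 H
  atom 18: O, bond orders sum to 2 (valence 2) → 0 H
  atom 19: C, bond orders sum to 2 (valence 4) → 2 H
  atom 20: C, bond orders sum to 2 (valence 4) → 2 H
  atom 21: C, bond orders sum to 2 (valence 4) → 2 H
  atom 22: C, bond orders sum to 2 (valence 4) → 2 H
  atom 23: C, bond orders sum to 4 (valence 4) → 0 H
  atom 24: N, bond orders sum to 1 (valence 3) → 2 H
  atom 25: O, bond orders sum to 2 (valence 2) → 0 H
Total hydrogens: 34.

34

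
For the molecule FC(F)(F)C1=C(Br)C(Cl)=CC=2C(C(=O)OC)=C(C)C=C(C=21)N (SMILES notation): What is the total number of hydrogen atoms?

10

Walk through each heavy atom and fill implicit hydrogens from standard valence (C 4, N 3, O 2, S 2, halogen 1):
  atom 1: F (halogen, monovalent) → 0 H
  atom 2: C, bond orders sum to 4 (valence 4) → 0 H
  atom 3: F (halogen, monovalent) → 0 H
  atom 4: F (halogen, monovalent) → 0 H
  atom 5: C, bond orders sum to 4 (valence 4) → 0 H
  atom 6: C, bond orders sum to 4 (valence 4) → 0 H
  atom 7: Br (halogen, monovalent) → 0 H
  atom 8: C, bond orders sum to 4 (valence 4) → 0 H
  atom 9: Cl (halogen, monovalent) → 0 H
  atom 10: C, bond orders sum to 3 (valence 4) → 1 H
  atom 11: C, bond orders sum to 4 (valence 4) → 0 H
  atom 12: C, bond orders sum to 4 (valence 4) → 0 H
  atom 13: C, bond orders sum to 4 (valence 4) → 0 H
  atom 14: O, bond orders sum to 2 (valence 2) → 0 H
  atom 15: O, bond orders sum to 2 (valence 2) → 0 H
  atom 16: C, bond orders sum to 1 (valence 4) → 3 H
  atom 17: C, bond orders sum to 4 (valence 4) → 0 H
  atom 18: C, bond orders sum to 1 (valence 4) → 3 H
  atom 19: C, bond orders sum to 3 (valence 4) → 1 H
  atom 20: C, bond orders sum to 4 (valence 4) → 0 H
  atom 21: C, bond orders sum to 4 (valence 4) → 0 H
  atom 22: N, bond orders sum to 1 (valence 3) → 2 H
Total hydrogens: 10.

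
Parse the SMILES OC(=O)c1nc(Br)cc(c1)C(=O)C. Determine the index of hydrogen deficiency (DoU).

Molecular formula: C8H6BrNO3.
DoU = (2C + 2 + N − H − X) / 2, where X is the halogen count and O/S are ignored.
    = (2·8 + 2 + 1 − 6 − 1) / 2 = 12 / 2 = 6.

6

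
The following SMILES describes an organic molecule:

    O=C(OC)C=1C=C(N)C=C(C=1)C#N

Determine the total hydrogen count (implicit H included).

8

Walk through each heavy atom and fill implicit hydrogens from standard valence (C 4, N 3, O 2, S 2, halogen 1):
  atom 1: O, bond orders sum to 2 (valence 2) → 0 H
  atom 2: C, bond orders sum to 4 (valence 4) → 0 H
  atom 3: O, bond orders sum to 2 (valence 2) → 0 H
  atom 4: C, bond orders sum to 1 (valence 4) → 3 H
  atom 5: C, bond orders sum to 4 (valence 4) → 0 H
  atom 6: C, bond orders sum to 3 (valence 4) → 1 H
  atom 7: C, bond orders sum to 4 (valence 4) → 0 H
  atom 8: N, bond orders sum to 1 (valence 3) → 2 H
  atom 9: C, bond orders sum to 3 (valence 4) → 1 H
  atom 10: C, bond orders sum to 4 (valence 4) → 0 H
  atom 11: C, bond orders sum to 3 (valence 4) → 1 H
  atom 12: C, bond orders sum to 4 (valence 4) → 0 H
  atom 13: N, bond orders sum to 3 (valence 3) → 0 H
Total hydrogens: 8.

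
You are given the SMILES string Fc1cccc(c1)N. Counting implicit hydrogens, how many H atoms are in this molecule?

6

Walk through each heavy atom and fill implicit hydrogens from standard valence (C 4, N 3, O 2, S 2, halogen 1); for lowercase aromatic atoms, an aromatic c carries 1 H when it has two neighbours and 0 H with three, and aromatic n carries 0 H:
  atom 1: F (halogen, monovalent) → 0 H
  atom 2: aromatic c, 3 neighbours → 0 H
  atom 3: aromatic c, 2 neighbours → 1 H
  atom 4: aromatic c, 2 neighbours → 1 H
  atom 5: aromatic c, 2 neighbours → 1 H
  atom 6: aromatic c, 3 neighbours → 0 H
  atom 7: aromatic c, 2 neighbours → 1 H
  atom 8: N, bond orders sum to 1 (valence 3) → 2 H
Total hydrogens: 6.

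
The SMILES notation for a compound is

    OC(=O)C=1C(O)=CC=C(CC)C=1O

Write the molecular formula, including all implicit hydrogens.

Walk through each heavy atom and fill implicit hydrogens from standard valence (C 4, N 3, O 2, S 2, halogen 1):
  atom 1: O, bond orders sum to 1 (valence 2) → 1 H
  atom 2: C, bond orders sum to 4 (valence 4) → 0 H
  atom 3: O, bond orders sum to 2 (valence 2) → 0 H
  atom 4: C, bond orders sum to 4 (valence 4) → 0 H
  atom 5: C, bond orders sum to 4 (valence 4) → 0 H
  atom 6: O, bond orders sum to 1 (valence 2) → 1 H
  atom 7: C, bond orders sum to 3 (valence 4) → 1 H
  atom 8: C, bond orders sum to 3 (valence 4) → 1 H
  atom 9: C, bond orders sum to 4 (valence 4) → 0 H
  atom 10: C, bond orders sum to 2 (valence 4) → 2 H
  atom 11: C, bond orders sum to 1 (valence 4) → 3 H
  atom 12: C, bond orders sum to 4 (valence 4) → 0 H
  atom 13: O, bond orders sum to 1 (valence 2) → 1 H
Totals → C:9, H:10, O:4.

C9H10O4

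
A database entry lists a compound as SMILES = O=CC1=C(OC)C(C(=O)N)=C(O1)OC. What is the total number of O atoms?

Scan the SMILES for O atoms (remember two-letter symbols like Cl and Br are single atoms).
Oxygen count: 5.

5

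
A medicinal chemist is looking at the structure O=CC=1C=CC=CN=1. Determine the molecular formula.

C6H5NO

Walk through each heavy atom and fill implicit hydrogens from standard valence (C 4, N 3, O 2, S 2, halogen 1):
  atom 1: O, bond orders sum to 2 (valence 2) → 0 H
  atom 2: C, bond orders sum to 3 (valence 4) → 1 H
  atom 3: C, bond orders sum to 4 (valence 4) → 0 H
  atom 4: C, bond orders sum to 3 (valence 4) → 1 H
  atom 5: C, bond orders sum to 3 (valence 4) → 1 H
  atom 6: C, bond orders sum to 3 (valence 4) → 1 H
  atom 7: C, bond orders sum to 3 (valence 4) → 1 H
  atom 8: N, bond orders sum to 3 (valence 3) → 0 H
Totals → C:6, H:5, N:1, O:1.
In Hill order: C6H5NO.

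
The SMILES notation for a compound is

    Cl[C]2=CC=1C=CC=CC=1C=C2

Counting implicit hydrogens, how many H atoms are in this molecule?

Walk through each heavy atom and fill implicit hydrogens from standard valence (C 4, N 3, O 2, S 2, halogen 1):
  atom 1: Cl (halogen, monovalent) → 0 H
  atom 2: C with explicit H count 0
  atom 3: C, bond orders sum to 3 (valence 4) → 1 H
  atom 4: C, bond orders sum to 4 (valence 4) → 0 H
  atom 5: C, bond orders sum to 3 (valence 4) → 1 H
  atom 6: C, bond orders sum to 3 (valence 4) → 1 H
  atom 7: C, bond orders sum to 3 (valence 4) → 1 H
  atom 8: C, bond orders sum to 3 (valence 4) → 1 H
  atom 9: C, bond orders sum to 4 (valence 4) → 0 H
  atom 10: C, bond orders sum to 3 (valence 4) → 1 H
  atom 11: C, bond orders sum to 3 (valence 4) → 1 H
Total hydrogens: 7.

7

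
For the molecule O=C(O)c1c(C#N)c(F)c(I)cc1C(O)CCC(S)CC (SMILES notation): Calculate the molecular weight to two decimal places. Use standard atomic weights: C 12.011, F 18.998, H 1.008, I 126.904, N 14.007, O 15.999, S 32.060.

First, the molecular formula is C14H15FINO3S (counting implicit H from valence).
  C: 14 × 12.011 = 168.154
  F: 1 × 18.998 = 18.998
  H: 15 × 1.008 = 15.120
  I: 1 × 126.904 = 126.904
  N: 1 × 14.007 = 14.007
  O: 3 × 15.999 = 47.997
  S: 1 × 32.060 = 32.060
Sum: 14×12.011 + 1×18.998 + 15×1.008 + 1×126.904 + 1×14.007 + 3×15.999 + 1×32.060 = 423.240 → 423.24 g/mol.

423.24 g/mol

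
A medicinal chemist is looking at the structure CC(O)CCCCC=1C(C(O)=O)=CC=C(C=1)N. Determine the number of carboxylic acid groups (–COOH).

1

The carboxylic acid motif appears at heavy-atom position 10 in the SMILES.
Other groups present: 1 hydroxyl, 1 primary amine.
Carboxylic acid count: 1.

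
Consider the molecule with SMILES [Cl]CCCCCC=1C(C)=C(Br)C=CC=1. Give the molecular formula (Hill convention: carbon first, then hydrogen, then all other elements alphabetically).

Walk through each heavy atom and fill implicit hydrogens from standard valence (C 4, N 3, O 2, S 2, halogen 1):
  atom 1: Cl with explicit H count 0
  atom 2: C, bond orders sum to 2 (valence 4) → 2 H
  atom 3: C, bond orders sum to 2 (valence 4) → 2 H
  atom 4: C, bond orders sum to 2 (valence 4) → 2 H
  atom 5: C, bond orders sum to 2 (valence 4) → 2 H
  atom 6: C, bond orders sum to 2 (valence 4) → 2 H
  atom 7: C, bond orders sum to 4 (valence 4) → 0 H
  atom 8: C, bond orders sum to 4 (valence 4) → 0 H
  atom 9: C, bond orders sum to 1 (valence 4) → 3 H
  atom 10: C, bond orders sum to 4 (valence 4) → 0 H
  atom 11: Br (halogen, monovalent) → 0 H
  atom 12: C, bond orders sum to 3 (valence 4) → 1 H
  atom 13: C, bond orders sum to 3 (valence 4) → 1 H
  atom 14: C, bond orders sum to 3 (valence 4) → 1 H
Totals → C:12, H:16, Br:1, Cl:1.
In Hill order: C12H16BrCl.

C12H16BrCl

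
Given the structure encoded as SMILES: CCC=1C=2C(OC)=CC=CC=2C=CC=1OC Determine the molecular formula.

C14H16O2

Walk through each heavy atom and fill implicit hydrogens from standard valence (C 4, N 3, O 2, S 2, halogen 1):
  atom 1: C, bond orders sum to 1 (valence 4) → 3 H
  atom 2: C, bond orders sum to 2 (valence 4) → 2 H
  atom 3: C, bond orders sum to 4 (valence 4) → 0 H
  atom 4: C, bond orders sum to 4 (valence 4) → 0 H
  atom 5: C, bond orders sum to 4 (valence 4) → 0 H
  atom 6: O, bond orders sum to 2 (valence 2) → 0 H
  atom 7: C, bond orders sum to 1 (valence 4) → 3 H
  atom 8: C, bond orders sum to 3 (valence 4) → 1 H
  atom 9: C, bond orders sum to 3 (valence 4) → 1 H
  atom 10: C, bond orders sum to 3 (valence 4) → 1 H
  atom 11: C, bond orders sum to 4 (valence 4) → 0 H
  atom 12: C, bond orders sum to 3 (valence 4) → 1 H
  atom 13: C, bond orders sum to 3 (valence 4) → 1 H
  atom 14: C, bond orders sum to 4 (valence 4) → 0 H
  atom 15: O, bond orders sum to 2 (valence 2) → 0 H
  atom 16: C, bond orders sum to 1 (valence 4) → 3 H
Totals → C:14, H:16, O:2.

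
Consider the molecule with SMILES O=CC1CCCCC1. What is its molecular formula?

Walk through each heavy atom and fill implicit hydrogens from standard valence (C 4, N 3, O 2, S 2, halogen 1):
  atom 1: O, bond orders sum to 2 (valence 2) → 0 H
  atom 2: C, bond orders sum to 3 (valence 4) → 1 H
  atom 3: C, bond orders sum to 3 (valence 4) → 1 H
  atom 4: C, bond orders sum to 2 (valence 4) → 2 H
  atom 5: C, bond orders sum to 2 (valence 4) → 2 H
  atom 6: C, bond orders sum to 2 (valence 4) → 2 H
  atom 7: C, bond orders sum to 2 (valence 4) → 2 H
  atom 8: C, bond orders sum to 2 (valence 4) → 2 H
Totals → C:7, H:12, O:1.
In Hill order: C7H12O.

C7H12O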